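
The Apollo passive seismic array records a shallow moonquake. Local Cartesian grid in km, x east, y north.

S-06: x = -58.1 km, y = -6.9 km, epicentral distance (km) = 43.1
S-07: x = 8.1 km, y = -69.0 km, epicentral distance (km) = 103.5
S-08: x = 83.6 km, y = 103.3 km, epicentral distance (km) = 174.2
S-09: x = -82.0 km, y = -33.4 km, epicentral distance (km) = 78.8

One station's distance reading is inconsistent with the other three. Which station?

S-08

Solve using three stations at a time. Using S-06, S-07, S-09 (subtract circle equations pairwise → linear system) gives (x, y) ≈ (-31.1, 26.8).
Distances from that point to each station vs reported:
  S-06: calculated 43.2 vs reported 43.1 → residual 0.1 km
  S-07: calculated 103.5 vs reported 103.5 → residual 0.0 km
  S-08: calculated 137.9 vs reported 174.2 → residual 36.3 km
  S-09: calculated 78.9 vs reported 78.8 → residual 0.1 km
S-06, S-07, S-09 are mutually consistent (residuals ≈ 0); S-08 is off by 36.3 km.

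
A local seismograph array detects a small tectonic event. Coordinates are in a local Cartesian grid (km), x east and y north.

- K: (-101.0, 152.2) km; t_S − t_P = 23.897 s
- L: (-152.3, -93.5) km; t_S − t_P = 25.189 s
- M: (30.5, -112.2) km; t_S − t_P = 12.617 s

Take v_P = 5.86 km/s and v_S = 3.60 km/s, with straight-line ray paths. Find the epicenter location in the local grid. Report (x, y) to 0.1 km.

Distance from S−P lag: d = Δt · v_P v_S / (v_P − v_S) = Δt · (5.86·3.60)/(5.86−3.60) ≈ 9.3345·Δt.
So d_K = 223.07, d_L = 235.13, d_M = 117.77 km.
Circle about each station: (x + 101.0)² + (y − 152.2)² = 223.07²; (x + 152.3)² + (y + 93.5)² = 235.13²; (x − 30.5)² + (y + 112.2)² = 117.77².
Subtracting pairs of circle equations eliminates x²+y² and gives linear equations (the radical axes):
-102.6 x − 491.4 y = -6954.19
263.0 x − 528.8 y = 16043.70
Solving the 2×2 system: x ≈ 63.0, y ≈ 1.0 km.

x ≈ 63.0 km, y ≈ 1.0 km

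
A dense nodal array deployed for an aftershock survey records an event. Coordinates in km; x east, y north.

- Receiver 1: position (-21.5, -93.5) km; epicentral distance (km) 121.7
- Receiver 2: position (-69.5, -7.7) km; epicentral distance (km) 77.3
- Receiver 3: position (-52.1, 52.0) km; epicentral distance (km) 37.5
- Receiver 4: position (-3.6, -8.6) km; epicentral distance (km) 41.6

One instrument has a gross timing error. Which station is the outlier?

Receiver 2

Solve using three stations at a time. Using Receiver 1, Receiver 3, Receiver 4 (subtract circle equations pairwise → linear system) gives (x, y) ≈ (-23.1, 28.2).
Distances from that point to each station vs reported:
  Receiver 1: calculated 121.7 vs reported 121.7 → residual 0.0 km
  Receiver 2: calculated 58.7 vs reported 77.3 → residual 18.6 km
  Receiver 3: calculated 37.5 vs reported 37.5 → residual 0.0 km
  Receiver 4: calculated 41.6 vs reported 41.6 → residual 0.0 km
Receiver 1, Receiver 3, Receiver 4 are mutually consistent (residuals ≈ 0); Receiver 2 is off by 18.6 km.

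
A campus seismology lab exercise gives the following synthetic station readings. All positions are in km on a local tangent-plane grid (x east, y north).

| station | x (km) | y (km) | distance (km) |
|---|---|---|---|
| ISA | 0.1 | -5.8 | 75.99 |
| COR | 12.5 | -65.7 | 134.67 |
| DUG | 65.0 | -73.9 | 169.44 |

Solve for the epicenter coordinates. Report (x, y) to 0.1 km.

x ≈ -42.1 km, y ≈ 57.4 km

Circle about each station: (x − 0.1)² + (y + 5.8)² = 75.99²; (x − 12.5)² + (y + 65.7)² = 134.67²; (x − 65.0)² + (y + 73.9)² = 169.44².
Subtracting pairs of circle equations eliminates x²+y² and gives linear equations (the radical axes):
24.8 x − 119.8 y = -7922.44
129.8 x − 136.2 y = -13282.87
Solving the 2×2 system: x ≈ -42.1, y ≈ 57.4 km.
Check against ISA (with the unrounded x, y): √((x − 0.1)²+(y + 5.8)²) = 76.00 ≈ 75.99 km. ✓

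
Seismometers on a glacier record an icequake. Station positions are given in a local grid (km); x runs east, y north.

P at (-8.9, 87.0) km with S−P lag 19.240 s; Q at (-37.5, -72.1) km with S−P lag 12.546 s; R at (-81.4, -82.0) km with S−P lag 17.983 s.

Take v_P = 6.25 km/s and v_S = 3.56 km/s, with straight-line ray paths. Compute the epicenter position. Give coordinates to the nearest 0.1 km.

Distance from S−P lag: d = Δt · v_P v_S / (v_P − v_S) = Δt · (6.25·3.56)/(6.25−3.56) ≈ 8.2714·Δt.
So d_P = 159.14, d_Q = 103.77, d_R = 148.74 km.
Circle about each station: (x + 8.9)² + (y − 87.0)² = 159.14²; (x + 37.5)² + (y + 72.1)² = 103.77²; (x + 81.4)² + (y + 82.0)² = 148.74².
Subtracting pairs of circle equations eliminates x²+y² and gives linear equations (the radical axes):
-57.2 x − 318.2 y = 13513.78
-145.0 x − 338.0 y = 8903.70
Solving the 2×2 system: x ≈ 64.7, y ≈ -54.1 km.
Check against P (with the unrounded x, y): √((x + 8.9)²+(y − 87.0)²) = 159.15 ≈ 159.14 km. ✓

(64.7, -54.1)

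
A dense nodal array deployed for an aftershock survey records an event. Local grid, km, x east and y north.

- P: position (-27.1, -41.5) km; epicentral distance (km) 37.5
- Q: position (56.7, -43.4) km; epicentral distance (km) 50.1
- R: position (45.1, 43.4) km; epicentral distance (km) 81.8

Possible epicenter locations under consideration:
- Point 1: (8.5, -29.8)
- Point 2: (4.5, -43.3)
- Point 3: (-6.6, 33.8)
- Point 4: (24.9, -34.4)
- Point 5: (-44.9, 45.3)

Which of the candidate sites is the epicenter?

For each candidate, compare |candidate − station| to the reported distance:
Point 1: residuals P 0.0, Q 0.0, R 0.0 → max 0.0 km
Point 2: residuals P 5.8, Q 2.1, R 13.9 → max 13.9 km
Point 3: residuals P 40.5, Q 49.7, R 29.2 → max 49.7 km
Point 4: residuals P 15.0, Q 17.1, R 1.4 → max 17.1 km
Point 5: residuals P 51.1, Q 84.8, R 8.2 → max 84.8 km
Only Point 1 has all residuals ≈ 0.

Point 1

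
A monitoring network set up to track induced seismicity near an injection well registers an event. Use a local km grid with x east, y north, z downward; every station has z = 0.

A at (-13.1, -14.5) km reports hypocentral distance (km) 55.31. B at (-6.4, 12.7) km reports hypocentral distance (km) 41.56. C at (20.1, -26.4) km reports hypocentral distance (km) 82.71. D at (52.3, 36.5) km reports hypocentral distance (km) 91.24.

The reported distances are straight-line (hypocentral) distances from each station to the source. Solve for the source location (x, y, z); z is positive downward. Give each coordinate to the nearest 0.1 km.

Each station gives a sphere (x−x_i)² + (y−y_i)² + z² = d_i² (stations at z=0).
Subtracting the A sphere from B and C: z² cancels, leaving linear equations in x and y:
13.4 x + 54.4 y = 1152.35
66.4 x − 23.8 y = -3062.64
Solving: x ≈ -35.405, y ≈ 29.904 km (keep extra digits for the depth step; rounded: -35.4, 29.9).
Then from the A sphere: z² = 55.31² − (x + 13.1)² − (y + 14.5)² with x = -35.405, y = 29.904, so z ≈ 24.289 ≈ 24.3 km.

(-35.4, 29.9, 24.3)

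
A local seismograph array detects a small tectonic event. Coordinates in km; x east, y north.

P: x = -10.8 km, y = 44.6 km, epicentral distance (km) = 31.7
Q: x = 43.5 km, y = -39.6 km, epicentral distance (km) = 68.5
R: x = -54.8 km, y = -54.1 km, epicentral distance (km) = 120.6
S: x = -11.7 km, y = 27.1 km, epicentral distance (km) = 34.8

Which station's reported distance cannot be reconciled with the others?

Solve using three stations at a time. Using P, R, S (subtract circle equations pairwise → linear system) gives (x, y) ≈ (20.4, 40.1).
Distances from that point to each station vs reported:
  P: calculated 31.5 vs reported 31.7 → residual 0.2 km
  Q: calculated 83.0 vs reported 68.5 → residual 14.5 km
  R: calculated 120.6 vs reported 120.6 → residual 0.0 km
  S: calculated 34.7 vs reported 34.8 → residual 0.1 km
P, R, S are mutually consistent (residuals ≈ 0); Q is off by 14.5 km.

Q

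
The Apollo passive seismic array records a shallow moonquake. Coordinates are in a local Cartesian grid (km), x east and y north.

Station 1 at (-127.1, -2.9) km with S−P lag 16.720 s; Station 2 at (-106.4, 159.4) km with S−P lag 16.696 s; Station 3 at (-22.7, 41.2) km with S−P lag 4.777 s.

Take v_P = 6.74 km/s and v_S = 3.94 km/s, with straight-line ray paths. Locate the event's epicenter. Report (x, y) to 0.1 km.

(17.9, 61.3)

Distance from S−P lag: d = Δt · v_P v_S / (v_P − v_S) = Δt · (6.74·3.94)/(6.74−3.94) ≈ 9.4841·Δt.
So d_Station 1 = 158.57, d_Station 2 = 158.35, d_Station 3 = 45.31 km.
Circle about each station: (x + 127.1)² + (y + 2.9)² = 158.57²; (x + 106.4)² + (y − 159.4)² = 158.35²; (x + 22.7)² + (y − 41.2)² = 45.31².
Subtracting pairs of circle equations eliminates x²+y² and gives linear equations (the radical axes):
41.4 x + 324.6 y = 20636.22
208.8 x + 88.2 y = 9141.36
Solving the 2×2 system: x ≈ 17.9, y ≈ 61.3 km.
Check against Station 1 (with the unrounded x, y): √((x + 127.1)²+(y + 2.9)²) = 158.56 ≈ 158.57 km. ✓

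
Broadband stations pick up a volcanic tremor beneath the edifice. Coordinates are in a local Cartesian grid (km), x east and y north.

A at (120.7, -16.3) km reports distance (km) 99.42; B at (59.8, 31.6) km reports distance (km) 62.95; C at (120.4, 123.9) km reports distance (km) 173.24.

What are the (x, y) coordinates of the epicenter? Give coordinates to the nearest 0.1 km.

Circle about each station: (x − 120.7)² + (y + 16.3)² = 99.42²; (x − 59.8)² + (y − 31.6)² = 62.95²; (x − 120.4)² + (y − 123.9)² = 173.24².
Subtracting the A equation from the B and C equations removes the quadratic terms:
-121.8 x + 95.8 y = -4337.95
-0.6 x + 280.4 y = -5114.57
Solving the 2×2 system: x ≈ 21.3, y ≈ -18.2 km.

x ≈ 21.3 km, y ≈ -18.2 km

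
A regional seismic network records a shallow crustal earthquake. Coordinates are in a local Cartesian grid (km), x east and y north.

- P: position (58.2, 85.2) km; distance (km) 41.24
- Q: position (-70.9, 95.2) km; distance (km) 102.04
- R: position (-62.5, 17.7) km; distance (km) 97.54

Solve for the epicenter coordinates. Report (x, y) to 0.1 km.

Circle about each station: (x − 58.2)² + (y − 85.2)² = 41.24²; (x + 70.9)² + (y − 95.2)² = 102.04²; (x + 62.5)² + (y − 17.7)² = 97.54².
Subtracting pairs of circle equations eliminates x²+y² and gives linear equations (the radical axes):
-258.2 x + 20.0 y = -5267.85
-241.4 x − 135.0 y = -14240.05
Solving the 2×2 system: x ≈ 25.1, y ≈ 60.6 km.

x ≈ 25.1 km, y ≈ 60.6 km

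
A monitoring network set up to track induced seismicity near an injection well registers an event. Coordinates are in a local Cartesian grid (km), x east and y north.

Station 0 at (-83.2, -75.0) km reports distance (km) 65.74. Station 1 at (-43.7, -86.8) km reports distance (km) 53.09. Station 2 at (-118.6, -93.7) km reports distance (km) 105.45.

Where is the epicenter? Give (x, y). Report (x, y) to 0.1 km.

x ≈ -30.8 km, y ≈ -35.3 km

Circle about each station: (x + 83.2)² + (y + 75.0)² = 65.74²; (x + 43.7)² + (y + 86.8)² = 53.09²; (x + 118.6)² + (y + 93.7)² = 105.45².
Subtracting the Station 0 equation from the Station 1 and Station 2 equations removes the quadratic terms:
79.0 x − 23.6 y = -1600.11
-70.8 x − 37.4 y = 3500.46
Solving the 2×2 system: x ≈ -30.8, y ≈ -35.3 km.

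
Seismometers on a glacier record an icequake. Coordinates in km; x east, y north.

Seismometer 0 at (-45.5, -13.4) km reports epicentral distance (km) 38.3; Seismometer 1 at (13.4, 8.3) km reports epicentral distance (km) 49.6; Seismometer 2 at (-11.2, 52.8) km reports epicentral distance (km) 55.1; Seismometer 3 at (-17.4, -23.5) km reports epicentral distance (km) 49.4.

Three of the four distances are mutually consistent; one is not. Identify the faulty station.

Seismometer 2

Solve using three stations at a time. Using Seismometer 0, Seismometer 1, Seismometer 3 (subtract circle equations pairwise → linear system) gives (x, y) ≈ (-33.9, 23.0).
Distances from that point to each station vs reported:
  Seismometer 0: calculated 38.2 vs reported 38.3 → residual 0.1 km
  Seismometer 1: calculated 49.5 vs reported 49.6 → residual 0.1 km
  Seismometer 2: calculated 37.5 vs reported 55.1 → residual 17.6 km
  Seismometer 3: calculated 49.3 vs reported 49.4 → residual 0.1 km
Seismometer 0, Seismometer 1, Seismometer 3 are mutually consistent (residuals ≈ 0); Seismometer 2 is off by 17.6 km.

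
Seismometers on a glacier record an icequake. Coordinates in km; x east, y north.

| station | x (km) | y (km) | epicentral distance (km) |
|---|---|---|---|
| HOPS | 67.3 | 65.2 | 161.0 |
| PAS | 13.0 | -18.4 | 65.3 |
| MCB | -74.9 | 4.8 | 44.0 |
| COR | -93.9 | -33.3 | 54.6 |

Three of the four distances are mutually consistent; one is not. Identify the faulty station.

MCB

Solve using three stations at a time. Using HOPS, PAS, COR (subtract circle equations pairwise → linear system) gives (x, y) ≈ (-42.8, -52.3).
Distances from that point to each station vs reported:
  HOPS: calculated 161.0 vs reported 161.0 → residual 0.0 km
  PAS: calculated 65.2 vs reported 65.3 → residual 0.1 km
  MCB: calculated 65.5 vs reported 44.0 → residual 21.5 km
  COR: calculated 54.5 vs reported 54.6 → residual 0.1 km
HOPS, PAS, COR are mutually consistent (residuals ≈ 0); MCB is off by 21.5 km.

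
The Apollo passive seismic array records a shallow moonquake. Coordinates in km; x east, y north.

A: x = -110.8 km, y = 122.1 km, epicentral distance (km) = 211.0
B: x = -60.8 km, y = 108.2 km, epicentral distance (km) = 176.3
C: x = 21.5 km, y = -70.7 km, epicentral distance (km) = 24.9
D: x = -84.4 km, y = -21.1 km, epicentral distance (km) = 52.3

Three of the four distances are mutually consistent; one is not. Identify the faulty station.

Solve using three stations at a time. Using A, B, C (subtract circle equations pairwise → linear system) gives (x, y) ≈ (0.7, -57.0).
Distances from that point to each station vs reported:
  A: calculated 211.0 vs reported 211.0 → residual 0.0 km
  B: calculated 176.3 vs reported 176.3 → residual 0.0 km
  C: calculated 24.9 vs reported 24.9 → residual 0.0 km
  D: calculated 92.4 vs reported 52.3 → residual 40.1 km
A, B, C are mutually consistent (residuals ≈ 0); D is off by 40.1 km.

D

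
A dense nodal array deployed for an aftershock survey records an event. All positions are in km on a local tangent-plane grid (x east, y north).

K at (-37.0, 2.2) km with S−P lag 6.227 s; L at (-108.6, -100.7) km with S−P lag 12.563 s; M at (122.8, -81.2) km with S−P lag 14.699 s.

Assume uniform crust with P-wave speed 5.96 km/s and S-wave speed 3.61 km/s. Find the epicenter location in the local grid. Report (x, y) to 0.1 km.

-7.2 km east, -46.4 km north

Distance from S−P lag: d = Δt · v_P v_S / (v_P − v_S) = Δt · (5.96·3.61)/(5.96−3.61) ≈ 9.1556·Δt.
So d_K = 57.01, d_L = 115.02, d_M = 134.58 km.
Circle about each station: (x + 37.0)² + (y − 2.2)² = 57.01²; (x + 108.6)² + (y + 100.7)² = 115.02²; (x − 122.8)² + (y + 81.2)² = 134.58².
Subtracting the K equation from the L and M equations removes the quadratic terms:
-143.2 x − 205.8 y = 10581.15
319.6 x − 166.8 y = 5437.80
Solving the 2×2 system: x ≈ -7.2, y ≈ -46.4 km.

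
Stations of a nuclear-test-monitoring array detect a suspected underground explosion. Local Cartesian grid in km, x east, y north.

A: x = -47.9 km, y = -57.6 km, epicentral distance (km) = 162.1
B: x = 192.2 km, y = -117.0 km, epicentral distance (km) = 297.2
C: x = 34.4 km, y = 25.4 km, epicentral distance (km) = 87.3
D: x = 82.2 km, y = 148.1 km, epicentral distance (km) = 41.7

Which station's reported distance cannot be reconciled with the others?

D

Solve using three stations at a time. Using A, B, C (subtract circle equations pairwise → linear system) gives (x, y) ≈ (-10.7, 100.2).
Distances from that point to each station vs reported:
  A: calculated 162.1 vs reported 162.1 → residual 0.0 km
  B: calculated 297.2 vs reported 297.2 → residual 0.0 km
  C: calculated 87.3 vs reported 87.3 → residual 0.0 km
  D: calculated 104.5 vs reported 41.7 → residual 62.8 km
A, B, C are mutually consistent (residuals ≈ 0); D is off by 62.8 km.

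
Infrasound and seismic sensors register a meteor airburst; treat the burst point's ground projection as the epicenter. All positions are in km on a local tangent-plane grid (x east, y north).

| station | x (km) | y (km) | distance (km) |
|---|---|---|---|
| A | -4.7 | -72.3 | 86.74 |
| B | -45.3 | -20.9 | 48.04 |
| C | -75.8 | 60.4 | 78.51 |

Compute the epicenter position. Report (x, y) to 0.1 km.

x ≈ -12.4 km, y ≈ 14.1 km

Circle about each station: (x + 4.7)² + (y + 72.3)² = 86.74²; (x + 45.3)² + (y + 20.9)² = 48.04²; (x + 75.8)² + (y − 60.4)² = 78.51².
Subtracting the A equation from the B and C equations removes the quadratic terms:
-81.2 x + 102.8 y = 2455.51
-142.2 x + 265.4 y = 5504.43
Solving the 2×2 system: x ≈ -12.4, y ≈ 14.1 km.
Check against A (with the unrounded x, y): √((x + 4.7)²+(y + 72.3)²) = 86.75 ≈ 86.74 km. ✓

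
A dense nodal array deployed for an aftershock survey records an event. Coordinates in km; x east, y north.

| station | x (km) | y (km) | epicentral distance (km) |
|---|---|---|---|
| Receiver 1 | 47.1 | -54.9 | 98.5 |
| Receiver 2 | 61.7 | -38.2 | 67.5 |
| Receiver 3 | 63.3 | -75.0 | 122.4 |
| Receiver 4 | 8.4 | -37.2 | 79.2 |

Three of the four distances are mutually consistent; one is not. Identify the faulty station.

Solve using three stations at a time. Using Receiver 1, Receiver 3, Receiver 4 (subtract circle equations pairwise → linear system) gives (x, y) ≈ (23.0, 40.4).
Distances from that point to each station vs reported:
  Receiver 1: calculated 98.3 vs reported 98.5 → residual 0.2 km
  Receiver 2: calculated 87.6 vs reported 67.5 → residual 20.1 km
  Receiver 3: calculated 122.3 vs reported 122.4 → residual 0.1 km
  Receiver 4: calculated 79.0 vs reported 79.2 → residual 0.2 km
Receiver 1, Receiver 3, Receiver 4 are mutually consistent (residuals ≈ 0); Receiver 2 is off by 20.1 km.

Receiver 2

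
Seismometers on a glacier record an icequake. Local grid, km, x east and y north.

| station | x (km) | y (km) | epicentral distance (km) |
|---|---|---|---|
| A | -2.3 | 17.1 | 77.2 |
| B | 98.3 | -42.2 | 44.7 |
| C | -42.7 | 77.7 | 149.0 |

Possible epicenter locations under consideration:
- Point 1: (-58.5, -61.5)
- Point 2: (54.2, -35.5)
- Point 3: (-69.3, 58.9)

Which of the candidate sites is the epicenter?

Point 2

For each candidate, compare |candidate − station| to the reported distance:
Point 1: residuals A 19.4, B 113.3, C 8.9 → max 113.3 km
Point 2: residuals A 0.0, B 0.1, C 0.0 → max 0.1 km
Point 3: residuals A 1.8, B 151.0, C 116.4 → max 151.0 km
Only Point 2 has all residuals ≈ 0.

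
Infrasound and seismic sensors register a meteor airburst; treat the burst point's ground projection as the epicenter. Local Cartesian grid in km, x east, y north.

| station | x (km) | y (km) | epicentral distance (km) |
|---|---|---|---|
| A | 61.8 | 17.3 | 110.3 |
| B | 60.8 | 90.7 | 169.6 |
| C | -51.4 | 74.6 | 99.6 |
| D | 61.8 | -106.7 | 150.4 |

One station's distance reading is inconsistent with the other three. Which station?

Solve using three stations at a time. Using B, C, D (subtract circle equations pairwise → linear system) gives (x, y) ≈ (-63.9, -24.2).
Distances from that point to each station vs reported:
  A: calculated 132.4 vs reported 110.3 → residual 22.1 km
  B: calculated 169.6 vs reported 169.6 → residual 0.0 km
  C: calculated 99.6 vs reported 99.6 → residual 0.0 km
  D: calculated 150.4 vs reported 150.4 → residual 0.0 km
B, C, D are mutually consistent (residuals ≈ 0); A is off by 22.1 km.

A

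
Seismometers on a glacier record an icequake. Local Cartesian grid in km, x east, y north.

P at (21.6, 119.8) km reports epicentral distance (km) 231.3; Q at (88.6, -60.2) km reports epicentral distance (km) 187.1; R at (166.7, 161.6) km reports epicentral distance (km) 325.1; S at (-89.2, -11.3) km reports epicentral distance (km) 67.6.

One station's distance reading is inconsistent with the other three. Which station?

Solve using three stations at a time. Using P, Q, S (subtract circle equations pairwise → linear system) gives (x, y) ≈ (-97.6, -78.4).
Distances from that point to each station vs reported:
  P: calculated 231.3 vs reported 231.3 → residual 0.0 km
  Q: calculated 187.1 vs reported 187.1 → residual 0.0 km
  R: calculated 357.0 vs reported 325.1 → residual 31.9 km
  S: calculated 67.6 vs reported 67.6 → residual 0.0 km
P, Q, S are mutually consistent (residuals ≈ 0); R is off by 31.9 km.

R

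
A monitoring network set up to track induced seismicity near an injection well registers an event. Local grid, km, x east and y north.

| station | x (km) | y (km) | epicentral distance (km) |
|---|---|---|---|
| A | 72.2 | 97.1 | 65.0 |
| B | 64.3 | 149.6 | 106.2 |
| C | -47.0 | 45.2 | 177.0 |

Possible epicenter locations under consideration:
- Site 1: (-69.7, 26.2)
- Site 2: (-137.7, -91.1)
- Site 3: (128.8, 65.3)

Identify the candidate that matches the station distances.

Site 3

For each candidate, compare |candidate − station| to the reported distance:
Site 1: residuals A 93.6, B 76.0, C 147.4 → max 147.4 km
Site 2: residuals A 216.9, B 208.0, C 13.3 → max 216.9 km
Site 3: residuals A 0.1, B 0.1, C 0.1 → max 0.1 km
Only Site 3 has all residuals ≈ 0.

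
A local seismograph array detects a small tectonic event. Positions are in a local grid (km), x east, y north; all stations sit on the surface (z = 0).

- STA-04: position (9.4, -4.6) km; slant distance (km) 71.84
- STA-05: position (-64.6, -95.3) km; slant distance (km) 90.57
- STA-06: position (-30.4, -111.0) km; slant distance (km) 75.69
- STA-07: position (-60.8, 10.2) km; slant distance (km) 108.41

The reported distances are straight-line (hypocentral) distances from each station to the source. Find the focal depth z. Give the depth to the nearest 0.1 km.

Each station gives a sphere (x−x_i)² + (y−y_i)² + z² = d_i² (stations at z=0).
Subtracting the STA-04 sphere from STA-05 and STA-06: z² cancels, leaving linear equations in x and y:
-148.0 x − 181.4 y = 10103.79
-79.6 x − 212.8 y = 12567.65
Solving: x ≈ 7.604, y ≈ -61.903 km (keep extra digits for the depth step; rounded: 7.6, -61.9).
Then from the STA-04 sphere: z² = 71.84² − (x − 9.4)² − (y + 4.6)² with x = 7.604, y = -61.903, so z ≈ 43.291 ≈ 43.3 km.

depth ≈ 43.3 km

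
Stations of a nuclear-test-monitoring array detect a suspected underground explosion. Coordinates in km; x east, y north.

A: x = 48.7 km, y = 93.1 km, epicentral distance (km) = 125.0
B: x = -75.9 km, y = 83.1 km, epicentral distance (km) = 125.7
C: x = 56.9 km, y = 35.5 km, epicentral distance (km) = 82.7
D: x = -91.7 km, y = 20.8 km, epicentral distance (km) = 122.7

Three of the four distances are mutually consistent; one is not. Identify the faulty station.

D

Solve using three stations at a time. Using A, B, C (subtract circle equations pairwise → linear system) gives (x, y) ≈ (-4.2, -20.1).
Distances from that point to each station vs reported:
  A: calculated 124.9 vs reported 125.0 → residual 0.1 km
  B: calculated 125.6 vs reported 125.7 → residual 0.1 km
  C: calculated 82.6 vs reported 82.7 → residual 0.1 km
  D: calculated 96.6 vs reported 122.7 → residual 26.1 km
A, B, C are mutually consistent (residuals ≈ 0); D is off by 26.1 km.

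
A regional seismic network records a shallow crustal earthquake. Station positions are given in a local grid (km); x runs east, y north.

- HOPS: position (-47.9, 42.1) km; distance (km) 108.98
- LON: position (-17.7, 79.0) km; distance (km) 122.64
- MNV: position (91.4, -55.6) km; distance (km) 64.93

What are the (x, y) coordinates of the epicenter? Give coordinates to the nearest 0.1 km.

30.2 km east, -33.9 km north

Circle about each station: (x + 47.9)² + (y − 42.1)² = 108.98²; (x + 17.7)² + (y − 79.0)² = 122.64²; (x − 91.4)² + (y + 55.6)² = 64.93².
Subtracting the HOPS equation from the LON and MNV equations removes the quadratic terms:
60.4 x + 73.8 y = -676.46
278.6 x − 195.4 y = 15039.24
Solving the 2×2 system: x ≈ 30.2, y ≈ -33.9 km.
Check against HOPS (with the unrounded x, y): √((x + 47.9)²+(y − 42.1)²) = 108.98 ≈ 108.98 km. ✓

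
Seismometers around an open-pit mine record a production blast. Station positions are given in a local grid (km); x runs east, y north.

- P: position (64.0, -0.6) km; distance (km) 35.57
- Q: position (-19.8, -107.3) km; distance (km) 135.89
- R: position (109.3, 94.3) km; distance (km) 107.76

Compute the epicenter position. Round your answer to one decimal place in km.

Circle about each station: (x − 64.0)² + (y + 0.6)² = 35.57²; (x + 19.8)² + (y + 107.3)² = 135.89²; (x − 109.3)² + (y − 94.3)² = 107.76².
Subtracting the P equation from the Q and R equations removes the quadratic terms:
-167.6 x − 213.4 y = -9391.90
90.6 x + 189.8 y = 6395.63
Solving the 2×2 system: x ≈ 33.5, y ≈ 17.7 km.

(33.5, 17.7)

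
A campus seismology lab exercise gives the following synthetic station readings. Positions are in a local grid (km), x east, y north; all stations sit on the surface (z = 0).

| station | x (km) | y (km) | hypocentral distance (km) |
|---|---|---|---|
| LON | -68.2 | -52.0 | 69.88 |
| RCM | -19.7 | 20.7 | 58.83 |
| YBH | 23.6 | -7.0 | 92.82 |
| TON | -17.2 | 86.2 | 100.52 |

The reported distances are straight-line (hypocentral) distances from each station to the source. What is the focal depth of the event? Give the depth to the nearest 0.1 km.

z ≈ 40.4 km

Each station gives a sphere (x−x_i)² + (y−y_i)² + z² = d_i² (stations at z=0).
Subtracting the LON sphere from RCM and YBH: z² cancels, leaving linear equations in x and y:
97.0 x + 145.4 y = -5116.41
183.6 x + 90.0 y = -10481.62
Solving: x ≈ -59.200, y ≈ 4.305 km (keep extra digits for the depth step; rounded: -59.2, 4.3).
Then from the LON sphere: z² = 69.88² − (x + 68.2)² − (y + 52.0)² with x = -59.200, y = 4.305, so z ≈ 40.398 ≈ 40.4 km.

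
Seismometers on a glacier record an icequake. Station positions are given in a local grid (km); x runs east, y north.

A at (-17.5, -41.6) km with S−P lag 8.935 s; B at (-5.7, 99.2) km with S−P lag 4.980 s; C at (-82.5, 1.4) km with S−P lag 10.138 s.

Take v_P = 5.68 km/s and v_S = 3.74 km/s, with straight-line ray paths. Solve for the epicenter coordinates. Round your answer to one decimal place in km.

Distance from S−P lag: d = Δt · v_P v_S / (v_P − v_S) = Δt · (5.68·3.74)/(5.68−3.74) ≈ 10.9501·Δt.
So d_A = 97.84, d_B = 54.53, d_C = 111.01 km.
Circle about each station: (x + 17.5)² + (y + 41.6)² = 97.84²; (x + 5.7)² + (y − 99.2)² = 54.53²; (x + 82.5)² + (y − 1.4)² = 111.01².
Subtracting pairs of circle equations eliminates x²+y² and gives linear equations (the radical axes):
23.6 x + 281.6 y = 14435.46
-130.0 x + 86.0 y = 2020.85
Solving the 2×2 system: x ≈ 17.4, y ≈ 49.8 km.

x ≈ 17.4 km, y ≈ 49.8 km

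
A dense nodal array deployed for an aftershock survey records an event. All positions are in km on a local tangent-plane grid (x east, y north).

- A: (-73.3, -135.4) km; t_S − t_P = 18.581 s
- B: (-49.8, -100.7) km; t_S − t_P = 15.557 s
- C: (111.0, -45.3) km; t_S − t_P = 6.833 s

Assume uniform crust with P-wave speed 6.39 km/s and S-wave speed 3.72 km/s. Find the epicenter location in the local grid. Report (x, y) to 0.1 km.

88.7 km east, -101.9 km north

Distance from S−P lag: d = Δt · v_P v_S / (v_P − v_S) = Δt · (6.39·3.72)/(6.39−3.72) ≈ 8.9029·Δt.
So d_A = 165.43, d_B = 138.50, d_C = 60.83 km.
Circle about each station: (x + 73.3)² + (y + 135.4)² = 165.43²; (x + 49.8)² + (y + 100.7)² = 138.50²; (x − 111.0)² + (y + 45.3)² = 60.83².
Subtracting pairs of circle equations eliminates x²+y² and gives linear equations (the radical axes):
47.0 x + 69.4 y = -2900.69
368.6 x + 180.2 y = 14333.84
Solving the 2×2 system: x ≈ 88.7, y ≈ -101.9 km.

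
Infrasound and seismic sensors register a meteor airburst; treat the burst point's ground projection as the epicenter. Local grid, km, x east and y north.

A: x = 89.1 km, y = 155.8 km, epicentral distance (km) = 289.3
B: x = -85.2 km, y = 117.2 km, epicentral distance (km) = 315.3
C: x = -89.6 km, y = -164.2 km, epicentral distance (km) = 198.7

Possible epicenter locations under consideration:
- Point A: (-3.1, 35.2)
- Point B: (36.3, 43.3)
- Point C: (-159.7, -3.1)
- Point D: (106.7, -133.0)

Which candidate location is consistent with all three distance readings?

Point D

For each candidate, compare |candidate − station| to the reported distance:
Point A: residuals A 137.5, B 199.3, C 18.7 → max 199.3 km
Point B: residuals A 165.0, B 173.1, C 44.0 → max 173.1 km
Point C: residuals A 5.9, B 173.8, C 23.0 → max 173.8 km
Point D: residuals A 0.0, B 0.0, C 0.1 → max 0.1 km
Only Point D has all residuals ≈ 0.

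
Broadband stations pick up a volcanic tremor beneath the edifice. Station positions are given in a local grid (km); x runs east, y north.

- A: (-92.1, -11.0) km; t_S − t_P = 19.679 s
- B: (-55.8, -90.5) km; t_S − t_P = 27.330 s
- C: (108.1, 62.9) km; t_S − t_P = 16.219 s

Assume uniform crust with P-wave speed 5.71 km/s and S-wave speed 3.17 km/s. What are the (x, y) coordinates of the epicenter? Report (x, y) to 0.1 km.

(-2.4, 96.8)

Distance from S−P lag: d = Δt · v_P v_S / (v_P − v_S) = Δt · (5.71·3.17)/(5.71−3.17) ≈ 7.1263·Δt.
So d_A = 140.24, d_B = 194.76, d_C = 115.58 km.
Circle about each station: (x + 92.1)² + (y + 11.0)² = 140.24²; (x + 55.8)² + (y + 90.5)² = 194.76²; (x − 108.1)² + (y − 62.9)² = 115.58².
Subtracting the A equation from the B and C equations removes the quadratic terms:
72.6 x − 159.0 y = -15563.72
400.4 x + 147.8 y = 13347.13
Solving the 2×2 system: x ≈ -2.4, y ≈ 96.8 km.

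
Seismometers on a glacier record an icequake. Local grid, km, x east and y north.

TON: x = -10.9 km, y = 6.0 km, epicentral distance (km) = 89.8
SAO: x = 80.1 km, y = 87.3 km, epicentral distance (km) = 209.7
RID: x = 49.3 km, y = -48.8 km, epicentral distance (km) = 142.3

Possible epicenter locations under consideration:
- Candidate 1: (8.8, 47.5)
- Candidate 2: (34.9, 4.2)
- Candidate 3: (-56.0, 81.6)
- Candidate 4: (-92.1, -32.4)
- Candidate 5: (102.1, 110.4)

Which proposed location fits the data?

Candidate 4

For each candidate, compare |candidate − station| to the reported distance:
Candidate 1: residuals TON 43.9, SAO 128.0, RID 37.8 → max 128.0 km
Candidate 2: residuals TON 44.0, SAO 115.1, RID 87.4 → max 115.1 km
Candidate 3: residuals TON 1.8, SAO 73.5, RID 25.3 → max 73.5 km
Candidate 4: residuals TON 0.0, SAO 0.0, RID 0.0 → max 0.0 km
Candidate 5: residuals TON 64.0, SAO 177.8, RID 25.4 → max 177.8 km
Only Candidate 4 has all residuals ≈ 0.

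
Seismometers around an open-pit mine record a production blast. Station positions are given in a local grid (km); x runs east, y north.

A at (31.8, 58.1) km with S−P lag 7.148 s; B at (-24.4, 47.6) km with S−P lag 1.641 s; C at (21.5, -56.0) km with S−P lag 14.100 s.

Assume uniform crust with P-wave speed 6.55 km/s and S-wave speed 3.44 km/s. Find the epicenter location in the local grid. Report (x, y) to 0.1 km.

Distance from S−P lag: d = Δt · v_P v_S / (v_P − v_S) = Δt · (6.55·3.44)/(6.55−3.44) ≈ 7.2450·Δt.
So d_A = 51.79, d_B = 11.89, d_C = 102.15 km.
Circle about each station: (x − 31.8)² + (y − 58.1)² = 51.79²; (x + 24.4)² + (y − 47.6)² = 11.89²; (x − 21.5)² + (y + 56.0)² = 102.15².
Subtracting pairs of circle equations eliminates x²+y² and gives linear equations (the radical axes):
-112.4 x − 21.0 y = 1015.10
-20.6 x − 228.2 y = -8541.02
Solving the 2×2 system: x ≈ -16.3, y ≈ 38.9 km.

-16.3 km east, 38.9 km north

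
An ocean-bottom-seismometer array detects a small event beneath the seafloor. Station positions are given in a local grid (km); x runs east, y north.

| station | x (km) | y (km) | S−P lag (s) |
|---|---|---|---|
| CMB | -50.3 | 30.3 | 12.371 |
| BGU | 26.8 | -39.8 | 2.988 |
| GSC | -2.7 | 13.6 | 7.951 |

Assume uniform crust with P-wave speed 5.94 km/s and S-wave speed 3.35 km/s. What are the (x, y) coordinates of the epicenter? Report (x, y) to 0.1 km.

Distance from S−P lag: d = Δt · v_P v_S / (v_P − v_S) = Δt · (5.94·3.35)/(5.94−3.35) ≈ 7.6830·Δt.
So d_CMB = 95.05, d_BGU = 22.96, d_GSC = 61.09 km.
Circle about each station: (x + 50.3)² + (y − 30.3)² = 95.05²; (x − 26.8)² + (y + 39.8)² = 22.96²; (x + 2.7)² + (y − 13.6)² = 61.09².
Subtracting the CMB equation from the BGU and GSC equations removes the quadratic terms:
154.2 x − 140.2 y = 7361.44
95.2 x − 33.4 y = 2046.58
Solving the 2×2 system: x ≈ 5.0, y ≈ -47.0 km.

x ≈ 5.0 km, y ≈ -47.0 km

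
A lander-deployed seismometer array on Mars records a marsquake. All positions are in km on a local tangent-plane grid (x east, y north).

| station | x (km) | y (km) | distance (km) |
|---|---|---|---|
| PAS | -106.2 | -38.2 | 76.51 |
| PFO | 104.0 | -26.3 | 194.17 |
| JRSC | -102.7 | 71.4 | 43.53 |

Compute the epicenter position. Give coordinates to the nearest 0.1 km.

Circle about each station: (x + 106.2)² + (y + 38.2)² = 76.51²; (x − 104.0)² + (y + 26.3)² = 194.17²; (x + 102.7)² + (y − 71.4)² = 43.53².
Subtracting pairs of circle equations eliminates x²+y² and gives linear equations (the radical axes):
420.4 x + 23.8 y = -33078.20
7.0 x + 219.2 y = 6866.49
Solving the 2×2 system: x ≈ -80.6, y ≈ 33.9 km.

x ≈ -80.6 km, y ≈ 33.9 km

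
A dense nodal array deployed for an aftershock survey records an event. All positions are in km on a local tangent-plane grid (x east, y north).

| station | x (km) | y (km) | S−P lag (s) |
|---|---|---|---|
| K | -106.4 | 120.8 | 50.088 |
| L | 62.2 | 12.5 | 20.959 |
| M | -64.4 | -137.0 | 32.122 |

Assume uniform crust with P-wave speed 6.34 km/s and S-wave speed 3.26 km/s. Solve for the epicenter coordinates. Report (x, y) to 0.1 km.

Distance from S−P lag: d = Δt · v_P v_S / (v_P − v_S) = Δt · (6.34·3.26)/(6.34−3.26) ≈ 6.7105·Δt.
So d_K = 336.12, d_L = 140.65, d_M = 215.56 km.
Circle about each station: (x + 106.4)² + (y − 120.8)² = 336.12²; (x − 62.2)² + (y − 12.5)² = 140.65²; (x + 64.4)² + (y + 137.0)² = 215.56².
Subtracting pairs of circle equations eliminates x²+y² and gives linear equations (the radical axes):
337.2 x − 216.6 y = 71305.72
84.0 x − 515.6 y = 63513.30
Solving the 2×2 system: x ≈ 147.8, y ≈ -99.1 km.
Check against K (with the unrounded x, y): √((x + 106.4)²+(y − 120.8)²) = 336.12 ≈ 336.12 km. ✓

x ≈ 147.8 km, y ≈ -99.1 km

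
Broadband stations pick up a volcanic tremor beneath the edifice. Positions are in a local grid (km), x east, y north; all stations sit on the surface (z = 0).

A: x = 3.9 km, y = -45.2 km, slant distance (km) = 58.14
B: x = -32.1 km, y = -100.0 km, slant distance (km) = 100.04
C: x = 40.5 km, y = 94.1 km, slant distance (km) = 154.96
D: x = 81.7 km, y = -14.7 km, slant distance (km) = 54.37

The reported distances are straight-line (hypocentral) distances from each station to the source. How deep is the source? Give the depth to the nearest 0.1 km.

Each station gives a sphere (x−x_i)² + (y−y_i)² + z² = d_i² (stations at z=0).
Subtracting the A sphere from B and C: z² cancels, leaving linear equations in x and y:
-72.0 x − 109.6 y = 2344.42
73.2 x + 278.6 y = -12195.53
Solving: x ≈ 56.784, y ≈ -58.694 km (keep extra digits for the depth step; rounded: 56.8, -58.7).
Then from the A sphere: z² = 58.14² − (x − 3.9)² − (y + 45.2)² with x = 56.784, y = -58.694, so z ≈ 20.036 ≈ 20.0 km.
Check against D (with the unrounded solution): distance 54.39 ≈ 54.37 km. ✓

20.0 km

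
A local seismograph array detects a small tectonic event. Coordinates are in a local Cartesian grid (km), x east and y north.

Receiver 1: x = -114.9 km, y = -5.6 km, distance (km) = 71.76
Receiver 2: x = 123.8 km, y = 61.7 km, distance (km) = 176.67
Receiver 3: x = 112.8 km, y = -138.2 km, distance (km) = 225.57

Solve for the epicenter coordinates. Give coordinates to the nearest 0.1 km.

-47.9 km east, 20.1 km north

Circle about each station: (x + 114.9)² + (y + 5.6)² = 71.76²; (x − 123.8)² + (y − 61.7)² = 176.67²; (x − 112.8)² + (y + 138.2)² = 225.57².
Subtracting pairs of circle equations eliminates x²+y² and gives linear equations (the radical axes):
477.4 x + 134.6 y = -20162.83
455.4 x − 265.2 y = -27142.62
Solving the 2×2 system: x ≈ -47.9, y ≈ 20.1 km.
Check against Receiver 1 (with the unrounded x, y): √((x + 114.9)²+(y + 5.6)²) = 71.76 ≈ 71.76 km. ✓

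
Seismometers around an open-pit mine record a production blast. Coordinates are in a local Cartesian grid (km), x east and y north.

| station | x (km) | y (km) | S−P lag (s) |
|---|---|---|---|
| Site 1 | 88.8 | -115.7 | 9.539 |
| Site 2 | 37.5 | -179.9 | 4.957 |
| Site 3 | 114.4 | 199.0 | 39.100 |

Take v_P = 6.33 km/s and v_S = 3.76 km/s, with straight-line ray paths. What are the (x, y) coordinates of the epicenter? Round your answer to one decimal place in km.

Distance from S−P lag: d = Δt · v_P v_S / (v_P − v_S) = Δt · (6.33·3.76)/(6.33−3.76) ≈ 9.2610·Δt.
So d_Site 1 = 88.34, d_Site 2 = 45.91, d_Site 3 = 362.11 km.
Circle about each station: (x − 88.8)² + (y + 115.7)² = 88.34²; (x − 37.5)² + (y + 179.9)² = 45.91²; (x − 114.4)² + (y − 199.0)² = 362.11².
Subtracting the Site 1 equation from the Site 2 and Site 3 equations removes the quadratic terms:
-102.6 x − 128.4 y = 18194.56
51.2 x + 629.4 y = -91903.27
Solving the 2×2 system: x ≈ 6.0, y ≈ -146.5 km.
Check against Site 1 (with the unrounded x, y): √((x − 88.8)²+(y + 115.7)²) = 88.33 ≈ 88.34 km. ✓

x ≈ 6.0 km, y ≈ -146.5 km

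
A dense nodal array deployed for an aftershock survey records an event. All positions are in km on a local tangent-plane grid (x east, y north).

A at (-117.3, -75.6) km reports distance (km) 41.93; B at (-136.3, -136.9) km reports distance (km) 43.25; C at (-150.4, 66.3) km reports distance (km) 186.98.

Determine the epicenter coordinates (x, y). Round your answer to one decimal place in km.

Circle about each station: (x + 117.3)² + (y + 75.6)² = 41.93²; (x + 136.3)² + (y + 136.9)² = 43.25²; (x + 150.4)² + (y − 66.3)² = 186.98².
Subtracting the A equation from the B and C equations removes the quadratic terms:
-38.0 x − 122.6 y = 17732.21
-66.2 x + 283.8 y = -25662.20
Solving the 2×2 system: x ≈ -99.8, y ≈ -113.7 km.
Check against A (with the unrounded x, y): √((x + 117.3)²+(y + 75.6)²) = 41.93 ≈ 41.93 km. ✓

-99.8 km east, -113.7 km north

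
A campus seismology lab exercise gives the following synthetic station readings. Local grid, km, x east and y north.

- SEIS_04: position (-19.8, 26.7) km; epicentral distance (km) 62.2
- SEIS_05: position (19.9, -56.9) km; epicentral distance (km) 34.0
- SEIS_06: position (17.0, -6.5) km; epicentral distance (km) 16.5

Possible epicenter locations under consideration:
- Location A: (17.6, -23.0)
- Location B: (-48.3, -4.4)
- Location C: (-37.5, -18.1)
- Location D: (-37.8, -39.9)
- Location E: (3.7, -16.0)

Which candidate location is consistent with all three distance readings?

Location A

For each candidate, compare |candidate − station| to the reported distance:
Location A: residuals SEIS_04 0.0, SEIS_05 0.0, SEIS_06 0.0 → max 0.0 km
Location B: residuals SEIS_04 20.0, SEIS_05 52.1, SEIS_06 48.8 → max 52.1 km
Location C: residuals SEIS_04 14.0, SEIS_05 35.3, SEIS_06 39.2 → max 39.2 km
Location D: residuals SEIS_04 6.8, SEIS_05 26.2, SEIS_06 47.7 → max 47.7 km
Location E: residuals SEIS_04 13.5, SEIS_05 10.0, SEIS_06 0.2 → max 13.5 km
Only Location A has all residuals ≈ 0.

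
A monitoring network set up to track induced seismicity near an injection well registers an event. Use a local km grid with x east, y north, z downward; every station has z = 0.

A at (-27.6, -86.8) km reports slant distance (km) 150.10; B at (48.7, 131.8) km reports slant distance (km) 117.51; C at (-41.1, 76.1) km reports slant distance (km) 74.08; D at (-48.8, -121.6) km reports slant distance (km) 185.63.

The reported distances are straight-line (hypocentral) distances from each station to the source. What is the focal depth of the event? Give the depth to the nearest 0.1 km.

Each station gives a sphere (x−x_i)² + (y−y_i)² + z² = d_i² (stations at z=0).
Subtracting the A sphere from B and C: z² cancels, leaving linear equations in x and y:
152.6 x + 437.2 y = 20168.34
-27.0 x + 325.8 y = 16226.58
Solving: x ≈ -8.508, y ≈ 49.100 km (keep extra digits for the depth step; rounded: -8.5, 49.1).
Then from the A sphere: z² = 150.10² − (x + 27.6)² − (y + 86.8)² with x = -8.508, y = 49.100, so z ≈ 60.800 ≈ 60.8 km.

60.8 km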